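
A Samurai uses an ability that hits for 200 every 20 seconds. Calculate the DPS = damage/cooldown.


DPS = damage / cooldown
= 200 / 20
= 10.00

10.00 DPS


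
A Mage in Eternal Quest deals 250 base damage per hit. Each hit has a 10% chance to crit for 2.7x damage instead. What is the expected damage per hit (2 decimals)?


E[dmg] = base * (1 + crit_chance * (crit_mult - 1))
cc as decimal = 10/100 = 0.1
cm - 1 = 2.7 - 1 = 1.7
Bonus factor = 0.1 * 1.7 = 0.17
Total multiplier = 1 + 0.17 = 1.17
Expected damage = 250 * 1.17 = 292.50

292.50 damage


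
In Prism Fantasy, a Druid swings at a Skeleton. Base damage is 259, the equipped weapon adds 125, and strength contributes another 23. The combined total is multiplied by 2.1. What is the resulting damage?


Sum base + weapon + str = 259 + 125 + 23 = 407
Multiply by 2.1:
407 * 2.1 = 854.7

854.7 damage


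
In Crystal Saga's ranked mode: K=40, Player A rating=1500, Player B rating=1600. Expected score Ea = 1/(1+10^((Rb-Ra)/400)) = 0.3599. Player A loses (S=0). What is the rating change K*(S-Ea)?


Elo update: delta = K * (S - Ea), where S = 0 (loses)
S - Ea = 0 - 0.3599 = -0.3599
Rating change = 40 * -0.3599
= -14.40

-14.40 rating points


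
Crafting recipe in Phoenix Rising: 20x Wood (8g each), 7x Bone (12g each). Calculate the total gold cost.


Cost breakdown:
  Wood: 20 * 8 = 160
  Bone: 7 * 12 = 84
Total = 160 + 84 = 244

244 gold


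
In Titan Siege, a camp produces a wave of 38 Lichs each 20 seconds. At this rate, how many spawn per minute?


Spawns per minute = count * (60 / interval)
= 38 * (60 / 20)
= 38 * 3.0
= 114.0

114.0 per minute


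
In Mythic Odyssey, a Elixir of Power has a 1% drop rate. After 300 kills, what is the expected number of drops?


Expected drops = kills * (drop_rate / 100)
= 300 * (1 / 100)
= 300 * 0.01
= 3.0

3.0 drops


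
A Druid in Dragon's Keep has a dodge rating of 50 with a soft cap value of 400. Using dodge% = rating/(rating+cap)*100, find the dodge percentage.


dodge% = 50 / (50 + 400) * 100
= 50 / 450 * 100
= 0.111111 * 100
= 11.11%

11.11%


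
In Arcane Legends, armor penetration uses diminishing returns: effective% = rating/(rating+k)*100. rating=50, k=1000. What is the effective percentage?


effective% = rating / (rating + k) * 100
= 50 / (50 + 1000) * 100
= 50 / 1050 * 100
= 0.047619 * 100
= 4.76%

4.76%


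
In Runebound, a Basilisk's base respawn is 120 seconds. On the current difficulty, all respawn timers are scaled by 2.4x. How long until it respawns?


Respawn time = base * multiplier
= 120 * 2.4
= 288.0 seconds

288.0 seconds


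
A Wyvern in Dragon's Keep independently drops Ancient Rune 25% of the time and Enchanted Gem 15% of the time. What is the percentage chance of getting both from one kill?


For independent events, P(both) = P(A) * P(B)
= 25% * 15%
= 375 / 100 %
= 3.75%

3.75%


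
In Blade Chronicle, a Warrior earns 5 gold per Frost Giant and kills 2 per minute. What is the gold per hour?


Gold per minute = 5 * 2 = 10
Gold per hour = 10 * 60 = 600

600 gold/hour


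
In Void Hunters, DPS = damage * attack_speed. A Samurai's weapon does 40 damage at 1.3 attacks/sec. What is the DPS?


DPS = damage * attack_speed
= 40 * 1.3
= 52.0

52.0 DPS


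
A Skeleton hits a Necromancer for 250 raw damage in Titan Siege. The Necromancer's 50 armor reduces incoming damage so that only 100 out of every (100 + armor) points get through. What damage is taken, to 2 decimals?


actual = 250 * 100 / (100 + 50)
= 250 * 100 / 150
= 25000 / 150
= 166.67

166.67 damage


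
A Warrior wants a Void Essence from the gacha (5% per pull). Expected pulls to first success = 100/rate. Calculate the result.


Expected pulls for a geometric distribution = 1/p = 100 / rate%
= 100 / 5
= 20.0

20.0 pulls


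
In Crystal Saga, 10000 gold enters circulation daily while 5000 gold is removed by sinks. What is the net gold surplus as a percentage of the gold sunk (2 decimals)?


Net gold = 10000 - 5000 = 5000
Inflation rate = net / sunk * 100 = 5000 / 5000 * 100
= 1.0 * 100
= 100.00%

100.00%


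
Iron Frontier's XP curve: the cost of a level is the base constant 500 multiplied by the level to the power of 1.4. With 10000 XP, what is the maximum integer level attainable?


XP = 500 * level^1.4, so level = (XP / 500)^(1/1.4)
= (10000 / 500)^(1/1.4)
= 20.0^0.7143
= 8.4978
Floor: level = 8

level 8


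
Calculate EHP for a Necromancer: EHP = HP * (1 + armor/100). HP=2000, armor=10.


EHP = 2000 * (1 + 10/100)
= 2000 * (1 + 0.1)
= 2000 * 1.1
= 2200.0

2200.0 EHP


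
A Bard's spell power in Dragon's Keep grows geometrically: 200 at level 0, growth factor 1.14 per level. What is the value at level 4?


value = base * growth^level
= 200 * 1.14^4
= 200 * 1.68896
= 337.79

337.79 spell power


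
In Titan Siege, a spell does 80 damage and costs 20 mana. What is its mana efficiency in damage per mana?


Efficiency = damage / mana
= 80 / 20
= 4.00

4.00 dmg/mana


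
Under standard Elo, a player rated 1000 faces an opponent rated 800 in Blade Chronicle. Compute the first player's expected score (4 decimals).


Elo expected score: Ea = 1/(1 + 10^((Rb-Ra)/400))
Rb - Ra = 800 - 1000 = -200
(Rb-Ra)/400 = -200/400 = -0.5
10^-0.5 = 0.316228
Ea = 1/(1 + 0.316228) = 1/1.316228 = 0.7597

0.7597


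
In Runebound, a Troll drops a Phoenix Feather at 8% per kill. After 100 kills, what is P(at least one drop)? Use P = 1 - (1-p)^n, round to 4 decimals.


P(at least one) = 1 - P(none) = 1 - (1-p)^n
p = 8/100 = 0.08
1 - p = 0.92
(1 - p)^100 = 0.92^100 = 0.000239
P(at least one) = 1 - 0.000239 = 0.9998

0.9998


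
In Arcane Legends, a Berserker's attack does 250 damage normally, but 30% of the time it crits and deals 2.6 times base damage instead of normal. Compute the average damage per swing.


E[dmg] = base * (1 + crit_chance * (crit_mult - 1))
cc as decimal = 30/100 = 0.3
cm - 1 = 2.6 - 1 = 1.6
Bonus factor = 0.3 * 1.6 = 0.48
Total multiplier = 1 + 0.48 = 1.48
Expected damage = 250 * 1.48 = 370.00

370.00 damage


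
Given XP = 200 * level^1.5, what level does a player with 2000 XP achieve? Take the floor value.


XP = 200 * level^1.5, so level = (XP / 200)^(1/1.5)
= (2000 / 200)^(1/1.5)
= 10.0^0.6667
= 4.6416
Floor: level = 4

level 4


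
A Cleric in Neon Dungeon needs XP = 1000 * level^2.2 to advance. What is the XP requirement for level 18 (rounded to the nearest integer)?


XP = 1000 * level^2.2
Substitute level = 18:
XP = 1000 * 18^2.2
= 1000 * 577.5632
= 577563

577563 XP


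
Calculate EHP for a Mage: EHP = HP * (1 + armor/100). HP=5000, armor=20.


EHP = 5000 * (1 + 20/100)
= 5000 * (1 + 0.2)
= 5000 * 1.2
= 6000.0

6000.0 EHP


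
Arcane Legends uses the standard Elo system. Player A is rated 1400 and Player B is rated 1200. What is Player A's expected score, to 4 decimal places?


Elo expected score: Ea = 1/(1 + 10^((Rb-Ra)/400))
Rb - Ra = 1200 - 1400 = -200
(Rb-Ra)/400 = -200/400 = -0.5
10^-0.5 = 0.316228
Ea = 1/(1 + 0.316228) = 1/1.316228 = 0.7597

0.7597


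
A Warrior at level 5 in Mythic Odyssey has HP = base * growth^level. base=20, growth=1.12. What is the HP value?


value = base * growth^level
= 20 * 1.12^5
= 20 * 1.762342
= 35.25

35.25 HP


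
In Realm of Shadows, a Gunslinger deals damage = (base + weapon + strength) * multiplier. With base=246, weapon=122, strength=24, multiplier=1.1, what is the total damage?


Sum base + weapon + str = 246 + 122 + 24 = 392
Multiply by 1.1:
392 * 1.1 = 431.2

431.2 damage


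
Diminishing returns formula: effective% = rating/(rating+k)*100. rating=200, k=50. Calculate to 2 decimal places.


effective% = rating / (rating + k) * 100
= 200 / (200 + 50) * 100
= 200 / 250 * 100
= 0.8 * 100
= 80.00%

80.00%


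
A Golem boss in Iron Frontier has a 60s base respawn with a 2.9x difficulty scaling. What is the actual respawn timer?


Respawn time = base * multiplier
= 60 * 2.9
= 174.0 seconds

174.0 seconds


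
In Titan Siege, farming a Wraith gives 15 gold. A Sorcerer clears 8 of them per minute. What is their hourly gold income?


Gold per minute = 15 * 8 = 120
Gold per hour = 120 * 60 = 7200

7200 gold/hour


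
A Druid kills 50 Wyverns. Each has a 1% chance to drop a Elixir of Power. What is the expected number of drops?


Expected drops = kills * (drop_rate / 100)
= 50 * (1 / 100)
= 50 * 0.01
= 0.5

0.5 drops


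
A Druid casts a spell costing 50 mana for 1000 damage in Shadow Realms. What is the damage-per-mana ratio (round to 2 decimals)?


Efficiency = damage / mana
= 1000 / 50
= 20.00

20.00 dmg/mana


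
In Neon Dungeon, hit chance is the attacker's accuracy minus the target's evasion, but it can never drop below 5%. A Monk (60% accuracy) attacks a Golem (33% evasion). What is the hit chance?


accuracy - evasion = 60 - 33 = 27
Apply floor: max(27, 5) = 27
Hit chance = 27%

27%


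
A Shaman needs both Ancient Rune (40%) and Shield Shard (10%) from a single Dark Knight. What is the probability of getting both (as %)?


For independent events, P(both) = P(A) * P(B)
= 40% * 10%
= 400 / 100 %
= 4.0%

4.0%


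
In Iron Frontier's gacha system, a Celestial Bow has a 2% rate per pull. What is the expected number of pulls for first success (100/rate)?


Expected pulls for a geometric distribution = 1/p = 100 / rate%
= 100 / 2
= 50.0

50.0 pulls


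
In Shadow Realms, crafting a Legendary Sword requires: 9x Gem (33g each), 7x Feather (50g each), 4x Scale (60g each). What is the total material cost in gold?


Cost breakdown:
  Gem: 9 * 33 = 297
  Feather: 7 * 50 = 350
  Scale: 4 * 60 = 240
Total = 297 + 350 + 240 = 887

887 gold


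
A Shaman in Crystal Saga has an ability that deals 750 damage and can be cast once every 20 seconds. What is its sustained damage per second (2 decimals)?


DPS = damage / cooldown
= 750 / 20
= 37.50

37.50 DPS


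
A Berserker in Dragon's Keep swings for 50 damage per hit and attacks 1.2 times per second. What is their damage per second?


DPS = damage * attack_speed
= 50 * 1.2
= 60.0

60.0 DPS


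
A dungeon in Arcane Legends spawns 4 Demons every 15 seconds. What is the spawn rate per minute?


Spawns per minute = count * (60 / interval)
= 4 * (60 / 15)
= 4 * 4.0
= 16.0

16.0 per minute


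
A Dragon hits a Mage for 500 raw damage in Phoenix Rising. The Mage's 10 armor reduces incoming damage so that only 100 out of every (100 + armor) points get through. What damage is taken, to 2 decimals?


actual = 500 * 100 / (100 + 10)
= 500 * 100 / 110
= 50000 / 110
= 454.55

454.55 damage


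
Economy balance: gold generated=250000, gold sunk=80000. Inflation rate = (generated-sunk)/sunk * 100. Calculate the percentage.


Net gold = 250000 - 80000 = 170000
Inflation rate = net / sunk * 100 = 170000 / 80000 * 100
= 2.125 * 100
= 212.50%

212.50%


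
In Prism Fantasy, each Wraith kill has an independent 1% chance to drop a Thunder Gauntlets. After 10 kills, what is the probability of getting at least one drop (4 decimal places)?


P(at least one) = 1 - P(none) = 1 - (1-p)^n
p = 1/100 = 0.01
1 - p = 0.99
(1 - p)^10 = 0.99^10 = 0.904382
P(at least one) = 1 - 0.904382 = 0.0956

0.0956


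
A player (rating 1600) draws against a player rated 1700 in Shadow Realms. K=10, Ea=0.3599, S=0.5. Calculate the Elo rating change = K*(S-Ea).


Elo update: delta = K * (S - Ea), where S = 0.5 (draws)
S - Ea = 0.5 - 0.3599 = 0.1401
Rating change = 10 * 0.1401
= 1.40

1.40 rating points


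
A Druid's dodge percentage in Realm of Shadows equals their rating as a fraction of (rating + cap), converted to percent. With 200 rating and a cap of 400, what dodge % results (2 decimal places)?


dodge% = 200 / (200 + 400) * 100
= 200 / 600 * 100
= 0.333333 * 100
= 33.33%

33.33%


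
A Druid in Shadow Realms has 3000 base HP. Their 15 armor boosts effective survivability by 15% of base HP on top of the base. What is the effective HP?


EHP = 3000 * (1 + 15/100)
= 3000 * (1 + 0.15)
= 3000 * 1.15
= 3450.0

3450.0 EHP


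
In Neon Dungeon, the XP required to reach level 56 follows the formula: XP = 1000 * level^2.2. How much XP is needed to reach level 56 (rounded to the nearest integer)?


XP = 1000 * level^2.2
Substitute level = 56:
XP = 1000 * 56^2.2
= 1000 * 7014.7736
= 7014774

7014774 XP


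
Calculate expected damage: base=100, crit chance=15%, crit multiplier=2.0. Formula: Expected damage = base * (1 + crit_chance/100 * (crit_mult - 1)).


E[dmg] = base * (1 + crit_chance * (crit_mult - 1))
cc as decimal = 15/100 = 0.15
cm - 1 = 2.0 - 1 = 1.0
Bonus factor = 0.15 * 1.0 = 0.15
Total multiplier = 1 + 0.15 = 1.15
Expected damage = 100 * 1.15 = 115.00

115.00 damage


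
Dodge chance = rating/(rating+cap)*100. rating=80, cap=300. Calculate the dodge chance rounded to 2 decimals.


dodge% = 80 / (80 + 300) * 100
= 80 / 380 * 100
= 0.210526 * 100
= 21.05%

21.05%


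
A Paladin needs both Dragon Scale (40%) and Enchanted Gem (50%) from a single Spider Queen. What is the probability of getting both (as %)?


For independent events, P(both) = P(A) * P(B)
= 40% * 50%
= 2000 / 100 %
= 20.0%

20.0%


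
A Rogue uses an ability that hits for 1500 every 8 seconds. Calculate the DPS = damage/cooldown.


DPS = damage / cooldown
= 1500 / 8
= 187.50

187.50 DPS


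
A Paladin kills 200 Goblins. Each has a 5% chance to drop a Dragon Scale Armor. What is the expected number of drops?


Expected drops = kills * (drop_rate / 100)
= 200 * (5 / 100)
= 200 * 0.05
= 10.0

10.0 drops


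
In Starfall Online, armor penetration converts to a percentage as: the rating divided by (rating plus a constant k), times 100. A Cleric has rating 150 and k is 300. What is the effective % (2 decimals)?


effective% = rating / (rating + k) * 100
= 150 / (150 + 300) * 100
= 150 / 450 * 100
= 0.333333 * 100
= 33.33%

33.33%


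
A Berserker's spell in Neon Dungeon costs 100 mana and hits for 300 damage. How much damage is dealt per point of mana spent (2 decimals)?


Efficiency = damage / mana
= 300 / 100
= 3.00

3.00 dmg/mana


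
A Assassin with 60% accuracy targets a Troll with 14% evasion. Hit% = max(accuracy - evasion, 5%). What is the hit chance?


accuracy - evasion = 60 - 14 = 46
Apply floor: max(46, 5) = 46
Hit chance = 46%

46%


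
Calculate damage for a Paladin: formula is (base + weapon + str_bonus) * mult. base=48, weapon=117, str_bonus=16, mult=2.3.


Sum base + weapon + str = 48 + 117 + 16 = 181
Multiply by 2.3:
181 * 2.3 = 416.3

416.3 damage


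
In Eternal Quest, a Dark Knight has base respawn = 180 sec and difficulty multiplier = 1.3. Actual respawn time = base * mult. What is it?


Respawn time = base * multiplier
= 180 * 1.3
= 234.0 seconds

234.0 seconds


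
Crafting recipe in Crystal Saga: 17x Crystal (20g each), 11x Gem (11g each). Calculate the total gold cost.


Cost breakdown:
  Crystal: 17 * 20 = 340
  Gem: 11 * 11 = 121
Total = 340 + 121 = 461

461 gold


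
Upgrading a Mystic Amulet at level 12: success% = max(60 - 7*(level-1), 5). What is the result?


raw_rate = 60 - 7 * (12 - 1)
= 60 - 7 * 11
= 60 - 77
= -17
Apply floor: max(-17, 5) = 5%

5%


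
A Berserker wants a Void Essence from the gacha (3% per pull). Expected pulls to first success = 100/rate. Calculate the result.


Expected pulls for a geometric distribution = 1/p = 100 / rate%
= 100 / 3
= 33.33

33.33 pulls


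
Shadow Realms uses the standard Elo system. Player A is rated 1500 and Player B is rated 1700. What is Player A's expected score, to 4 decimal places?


Elo expected score: Ea = 1/(1 + 10^((Rb-Ra)/400))
Rb - Ra = 1700 - 1500 = 200
(Rb-Ra)/400 = 200/400 = 0.5
10^0.5 = 3.162278
Ea = 1/(1 + 3.162278) = 1/4.162278 = 0.2403

0.2403


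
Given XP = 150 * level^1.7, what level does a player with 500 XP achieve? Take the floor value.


XP = 150 * level^1.7, so level = (XP / 150)^(1/1.7)
= (500 / 150)^(1/1.7)
= 3.3333^0.5882
= 2.0304
Floor: level = 2

level 2


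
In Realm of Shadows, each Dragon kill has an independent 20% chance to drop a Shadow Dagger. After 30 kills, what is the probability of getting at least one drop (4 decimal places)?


P(at least one) = 1 - P(none) = 1 - (1-p)^n
p = 20/100 = 0.2
1 - p = 0.8
(1 - p)^30 = 0.8^30 = 0.001238
P(at least one) = 1 - 0.001238 = 0.9988

0.9988


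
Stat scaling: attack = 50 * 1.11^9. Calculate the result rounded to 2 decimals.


value = base * growth^level
= 50 * 1.11^9
= 50 * 2.558037
= 127.90

127.90 attack


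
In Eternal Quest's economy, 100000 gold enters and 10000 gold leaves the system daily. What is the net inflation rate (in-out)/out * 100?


Net gold = 100000 - 10000 = 90000
Inflation rate = net / sunk * 100 = 90000 / 10000 * 100
= 9.0 * 100
= 900.00%

900.00%


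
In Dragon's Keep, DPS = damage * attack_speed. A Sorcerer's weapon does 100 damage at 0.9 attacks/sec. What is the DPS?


DPS = damage * attack_speed
= 100 * 0.9
= 90.0

90.0 DPS


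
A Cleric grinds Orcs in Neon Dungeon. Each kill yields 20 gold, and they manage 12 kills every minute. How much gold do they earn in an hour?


Gold per minute = 20 * 12 = 240
Gold per hour = 240 * 60 = 14400

14400 gold/hour


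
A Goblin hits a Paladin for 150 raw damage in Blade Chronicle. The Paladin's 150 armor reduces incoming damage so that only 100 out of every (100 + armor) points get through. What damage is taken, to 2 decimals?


actual = 150 * 100 / (100 + 150)
= 150 * 100 / 250
= 15000 / 250
= 60.00

60.00 damage


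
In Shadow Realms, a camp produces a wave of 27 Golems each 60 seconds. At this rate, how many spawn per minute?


Spawns per minute = count * (60 / interval)
= 27 * (60 / 60)
= 27 * 1.0
= 27.0

27.0 per minute


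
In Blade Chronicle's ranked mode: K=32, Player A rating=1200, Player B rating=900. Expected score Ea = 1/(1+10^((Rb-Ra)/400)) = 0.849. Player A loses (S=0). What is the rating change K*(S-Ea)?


Elo update: delta = K * (S - Ea), where S = 0 (loses)
S - Ea = 0 - 0.849 = -0.849
Rating change = 32 * -0.849
= -27.17

-27.17 rating points


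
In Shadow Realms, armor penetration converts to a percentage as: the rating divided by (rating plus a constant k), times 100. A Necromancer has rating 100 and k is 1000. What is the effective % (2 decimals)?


effective% = rating / (rating + k) * 100
= 100 / (100 + 1000) * 100
= 100 / 1100 * 100
= 0.090909 * 100
= 9.09%

9.09%


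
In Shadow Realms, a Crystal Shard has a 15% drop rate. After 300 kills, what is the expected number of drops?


Expected drops = kills * (drop_rate / 100)
= 300 * (15 / 100)
= 300 * 0.15
= 45.0

45.0 drops


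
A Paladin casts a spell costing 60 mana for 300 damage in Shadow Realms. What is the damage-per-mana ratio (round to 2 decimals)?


Efficiency = damage / mana
= 300 / 60
= 5.00

5.00 dmg/mana


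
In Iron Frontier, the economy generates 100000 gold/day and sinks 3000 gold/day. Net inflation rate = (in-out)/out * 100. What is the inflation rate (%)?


Net gold = 100000 - 3000 = 97000
Inflation rate = net / sunk * 100 = 97000 / 3000 * 100
= 32.333333 * 100
= 3233.33%

3233.33%


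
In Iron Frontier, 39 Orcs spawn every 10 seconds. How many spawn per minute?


Spawns per minute = count * (60 / interval)
= 39 * (60 / 10)
= 39 * 6.0
= 234.0

234.0 per minute


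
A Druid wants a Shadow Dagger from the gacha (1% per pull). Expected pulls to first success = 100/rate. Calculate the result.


Expected pulls for a geometric distribution = 1/p = 100 / rate%
= 100 / 1
= 100.0

100.0 pulls


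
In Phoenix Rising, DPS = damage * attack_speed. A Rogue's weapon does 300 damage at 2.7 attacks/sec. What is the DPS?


DPS = damage * attack_speed
= 300 * 2.7
= 810.0

810.0 DPS


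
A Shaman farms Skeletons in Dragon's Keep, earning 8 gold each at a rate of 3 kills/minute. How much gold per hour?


Gold per minute = 8 * 3 = 24
Gold per hour = 24 * 60 = 1440

1440 gold/hour


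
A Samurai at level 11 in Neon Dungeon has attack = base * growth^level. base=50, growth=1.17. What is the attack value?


value = base * growth^level
= 50 * 1.17^11
= 50 * 5.623989
= 281.20

281.20 attack


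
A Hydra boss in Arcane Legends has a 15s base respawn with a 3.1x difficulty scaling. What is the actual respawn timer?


Respawn time = base * multiplier
= 15 * 3.1
= 46.5 seconds

46.5 seconds


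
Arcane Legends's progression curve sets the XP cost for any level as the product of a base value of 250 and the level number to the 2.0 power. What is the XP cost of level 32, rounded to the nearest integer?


XP = 250 * level^2.0
Substitute level = 32:
XP = 250 * 32^2.0
= 250 * 1024.0
= 256000

256000 XP


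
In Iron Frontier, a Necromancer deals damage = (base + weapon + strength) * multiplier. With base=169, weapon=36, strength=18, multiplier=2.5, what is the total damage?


Sum base + weapon + str = 169 + 36 + 18 = 223
Multiply by 2.5:
223 * 2.5 = 557.5

557.5 damage


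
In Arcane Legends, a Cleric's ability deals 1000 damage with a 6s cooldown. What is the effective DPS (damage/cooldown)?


DPS = damage / cooldown
= 1000 / 6
= 166.67

166.67 DPS


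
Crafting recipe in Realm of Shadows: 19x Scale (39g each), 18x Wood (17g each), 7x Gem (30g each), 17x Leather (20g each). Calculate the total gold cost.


Cost breakdown:
  Scale: 19 * 39 = 741
  Wood: 18 * 17 = 306
  Gem: 7 * 30 = 210
  Leather: 17 * 20 = 340
Total = 741 + 306 + 210 + 340 = 1597

1597 gold


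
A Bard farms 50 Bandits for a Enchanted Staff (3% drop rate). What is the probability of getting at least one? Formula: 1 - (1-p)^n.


P(at least one) = 1 - P(none) = 1 - (1-p)^n
p = 3/100 = 0.03
1 - p = 0.97
(1 - p)^50 = 0.97^50 = 0.218065
P(at least one) = 1 - 0.218065 = 0.7819

0.7819


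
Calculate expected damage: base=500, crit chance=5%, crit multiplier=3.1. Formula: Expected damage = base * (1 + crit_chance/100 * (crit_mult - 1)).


E[dmg] = base * (1 + crit_chance * (crit_mult - 1))
cc as decimal = 5/100 = 0.05
cm - 1 = 3.1 - 1 = 2.1
Bonus factor = 0.05 * 2.1 = 0.105
Total multiplier = 1 + 0.105 = 1.105
Expected damage = 500 * 1.105 = 552.50

552.50 damage


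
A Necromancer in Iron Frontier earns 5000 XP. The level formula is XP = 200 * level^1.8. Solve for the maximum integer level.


XP = 200 * level^1.8, so level = (XP / 200)^(1/1.8)
= (5000 / 200)^(1/1.8)
= 25.0^0.5556
= 5.9791
Floor: level = 5

level 5


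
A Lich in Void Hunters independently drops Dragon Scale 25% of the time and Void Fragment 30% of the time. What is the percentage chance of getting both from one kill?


For independent events, P(both) = P(A) * P(B)
= 25% * 30%
= 750 / 100 %
= 7.5%

7.5%


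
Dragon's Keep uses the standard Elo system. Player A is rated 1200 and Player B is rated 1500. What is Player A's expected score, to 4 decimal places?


Elo expected score: Ea = 1/(1 + 10^((Rb-Ra)/400))
Rb - Ra = 1500 - 1200 = 300
(Rb-Ra)/400 = 300/400 = 0.75
10^0.75 = 5.623413
Ea = 1/(1 + 5.623413) = 1/6.623413 = 0.1510

0.1510


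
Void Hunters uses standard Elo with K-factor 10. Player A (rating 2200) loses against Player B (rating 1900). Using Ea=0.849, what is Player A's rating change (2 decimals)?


Elo update: delta = K * (S - Ea), where S = 0 (loses)
S - Ea = 0 - 0.849 = -0.849
Rating change = 10 * -0.849
= -8.49

-8.49 rating points


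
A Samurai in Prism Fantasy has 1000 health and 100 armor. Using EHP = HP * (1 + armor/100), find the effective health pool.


EHP = 1000 * (1 + 100/100)
= 1000 * (1 + 1.0)
= 1000 * 2.0
= 2000.0

2000.0 EHP


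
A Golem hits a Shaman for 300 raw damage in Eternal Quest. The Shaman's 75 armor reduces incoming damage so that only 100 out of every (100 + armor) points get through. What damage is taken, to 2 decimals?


actual = 300 * 100 / (100 + 75)
= 300 * 100 / 175
= 30000 / 175
= 171.43

171.43 damage


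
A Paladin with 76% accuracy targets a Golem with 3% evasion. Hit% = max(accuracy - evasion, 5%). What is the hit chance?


accuracy - evasion = 76 - 3 = 73
Apply floor: max(73, 5) = 73
Hit chance = 73%

73%


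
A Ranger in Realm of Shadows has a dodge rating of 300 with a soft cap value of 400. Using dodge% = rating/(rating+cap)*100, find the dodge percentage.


dodge% = 300 / (300 + 400) * 100
= 300 / 700 * 100
= 0.428571 * 100
= 42.86%

42.86%


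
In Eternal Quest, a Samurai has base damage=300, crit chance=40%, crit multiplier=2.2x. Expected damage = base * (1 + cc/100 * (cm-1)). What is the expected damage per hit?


E[dmg] = base * (1 + crit_chance * (crit_mult - 1))
cc as decimal = 40/100 = 0.4
cm - 1 = 2.2 - 1 = 1.2
Bonus factor = 0.4 * 1.2 = 0.48
Total multiplier = 1 + 0.48 = 1.48
Expected damage = 300 * 1.48 = 444.00

444.00 damage


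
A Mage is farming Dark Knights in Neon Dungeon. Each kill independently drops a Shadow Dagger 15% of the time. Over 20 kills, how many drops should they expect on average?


Expected drops = kills * (drop_rate / 100)
= 20 * (15 / 100)
= 20 * 0.15
= 3.0

3.0 drops


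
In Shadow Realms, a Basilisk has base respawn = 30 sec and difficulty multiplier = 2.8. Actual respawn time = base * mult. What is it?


Respawn time = base * multiplier
= 30 * 2.8
= 84.0 seconds

84.0 seconds


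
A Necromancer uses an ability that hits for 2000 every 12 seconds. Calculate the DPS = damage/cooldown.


DPS = damage / cooldown
= 2000 / 12
= 166.67

166.67 DPS


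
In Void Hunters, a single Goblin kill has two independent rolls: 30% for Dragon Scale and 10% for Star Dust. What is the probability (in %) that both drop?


For independent events, P(both) = P(A) * P(B)
= 30% * 10%
= 300 / 100 %
= 3.0%

3.0%


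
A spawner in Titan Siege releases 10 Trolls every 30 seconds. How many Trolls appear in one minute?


Spawns per minute = count * (60 / interval)
= 10 * (60 / 30)
= 10 * 2.0
= 20.0

20.0 per minute


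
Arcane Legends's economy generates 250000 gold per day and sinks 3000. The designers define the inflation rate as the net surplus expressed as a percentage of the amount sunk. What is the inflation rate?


Net gold = 250000 - 3000 = 247000
Inflation rate = net / sunk * 100 = 247000 / 3000 * 100
= 82.333333 * 100
= 8233.33%

8233.33%


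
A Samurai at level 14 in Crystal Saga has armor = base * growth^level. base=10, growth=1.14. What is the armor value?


value = base * growth^level
= 10 * 1.14^14
= 10 * 6.261349
= 62.61

62.61 armor


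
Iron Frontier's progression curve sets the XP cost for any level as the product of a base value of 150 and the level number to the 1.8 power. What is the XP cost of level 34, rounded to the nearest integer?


XP = 150 * level^1.8
Substitute level = 34:
XP = 150 * 34^1.8
= 150 * 571.0341
= 85655

85655 XP


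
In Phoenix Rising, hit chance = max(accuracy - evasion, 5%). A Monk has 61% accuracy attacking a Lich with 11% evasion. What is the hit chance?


accuracy - evasion = 61 - 11 = 50
Apply floor: max(50, 5) = 50
Hit chance = 50%

50%


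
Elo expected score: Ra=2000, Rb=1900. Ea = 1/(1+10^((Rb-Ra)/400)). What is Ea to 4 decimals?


Elo expected score: Ea = 1/(1 + 10^((Rb-Ra)/400))
Rb - Ra = 1900 - 2000 = -100
(Rb-Ra)/400 = -100/400 = -0.25
10^-0.25 = 0.562341
Ea = 1/(1 + 0.562341) = 1/1.562341 = 0.6401

0.6401


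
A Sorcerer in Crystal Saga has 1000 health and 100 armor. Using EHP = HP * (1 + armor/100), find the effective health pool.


EHP = 1000 * (1 + 100/100)
= 1000 * (1 + 1.0)
= 1000 * 2.0
= 2000.0

2000.0 EHP


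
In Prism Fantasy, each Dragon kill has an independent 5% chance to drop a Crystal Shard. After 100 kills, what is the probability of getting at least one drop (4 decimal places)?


P(at least one) = 1 - P(none) = 1 - (1-p)^n
p = 5/100 = 0.05
1 - p = 0.95
(1 - p)^100 = 0.95^100 = 0.005921
P(at least one) = 1 - 0.005921 = 0.9941

0.9941


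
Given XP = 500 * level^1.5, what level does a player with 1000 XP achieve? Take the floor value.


XP = 500 * level^1.5, so level = (XP / 500)^(1/1.5)
= (1000 / 500)^(1/1.5)
= 2.0^0.6667
= 1.5874
Floor: level = 1

level 1


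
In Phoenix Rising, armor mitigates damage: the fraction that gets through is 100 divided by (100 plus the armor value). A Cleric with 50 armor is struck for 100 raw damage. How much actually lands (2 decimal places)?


actual = 100 * 100 / (100 + 50)
= 100 * 100 / 150
= 10000 / 150
= 66.67

66.67 damage


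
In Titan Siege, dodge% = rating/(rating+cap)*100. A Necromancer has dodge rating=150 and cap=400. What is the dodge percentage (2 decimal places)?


dodge% = 150 / (150 + 400) * 100
= 150 / 550 * 100
= 0.272727 * 100
= 27.27%

27.27%


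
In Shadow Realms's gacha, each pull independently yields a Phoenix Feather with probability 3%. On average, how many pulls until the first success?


Expected pulls for a geometric distribution = 1/p = 100 / rate%
= 100 / 3
= 33.33

33.33 pulls


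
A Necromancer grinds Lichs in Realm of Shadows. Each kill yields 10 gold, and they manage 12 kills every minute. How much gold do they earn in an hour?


Gold per minute = 10 * 12 = 120
Gold per hour = 120 * 60 = 7200

7200 gold/hour


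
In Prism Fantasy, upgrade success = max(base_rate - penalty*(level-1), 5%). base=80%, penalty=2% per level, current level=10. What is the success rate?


raw_rate = 80 - 2 * (10 - 1)
= 80 - 2 * 9
= 80 - 18
= 62
Apply floor: max(62, 5) = 62%

62%


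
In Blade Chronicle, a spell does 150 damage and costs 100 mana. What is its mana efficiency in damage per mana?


Efficiency = damage / mana
= 150 / 100
= 1.50

1.50 dmg/mana


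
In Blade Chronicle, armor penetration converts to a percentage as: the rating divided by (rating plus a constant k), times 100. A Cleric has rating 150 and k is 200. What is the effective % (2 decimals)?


effective% = rating / (rating + k) * 100
= 150 / (150 + 200) * 100
= 150 / 350 * 100
= 0.428571 * 100
= 42.86%

42.86%


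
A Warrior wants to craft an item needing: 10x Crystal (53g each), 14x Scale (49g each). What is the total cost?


Cost breakdown:
  Crystal: 10 * 53 = 530
  Scale: 14 * 49 = 686
Total = 530 + 686 = 1216

1216 gold


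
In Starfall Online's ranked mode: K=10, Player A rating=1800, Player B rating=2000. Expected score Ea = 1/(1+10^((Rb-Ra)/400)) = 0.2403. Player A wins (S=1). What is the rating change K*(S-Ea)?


Elo update: delta = K * (S - Ea), where S = 1 (wins)
S - Ea = 1 - 0.2403 = 0.7597
Rating change = 10 * 0.7597
= 7.60

7.60 rating points


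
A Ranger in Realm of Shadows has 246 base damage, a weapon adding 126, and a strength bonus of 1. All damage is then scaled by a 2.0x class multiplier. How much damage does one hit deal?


Sum base + weapon + str = 246 + 126 + 1 = 373
Multiply by 2.0:
373 * 2.0 = 746.0

746.0 damage


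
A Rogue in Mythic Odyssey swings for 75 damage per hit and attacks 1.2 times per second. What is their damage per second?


DPS = damage * attack_speed
= 75 * 1.2
= 90.0

90.0 DPS


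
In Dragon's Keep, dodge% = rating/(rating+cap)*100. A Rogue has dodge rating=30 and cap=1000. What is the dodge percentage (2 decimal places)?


dodge% = 30 / (30 + 1000) * 100
= 30 / 1030 * 100
= 0.029126 * 100
= 2.91%

2.91%


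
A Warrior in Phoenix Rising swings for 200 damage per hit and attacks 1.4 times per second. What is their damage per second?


DPS = damage * attack_speed
= 200 * 1.4
= 280.0

280.0 DPS


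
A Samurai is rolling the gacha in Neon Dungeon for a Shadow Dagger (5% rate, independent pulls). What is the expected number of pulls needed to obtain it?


Expected pulls for a geometric distribution = 1/p = 100 / rate%
= 100 / 5
= 20.0

20.0 pulls


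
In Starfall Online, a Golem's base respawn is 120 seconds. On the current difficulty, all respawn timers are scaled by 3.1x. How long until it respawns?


Respawn time = base * multiplier
= 120 * 3.1
= 372.0 seconds

372.0 seconds


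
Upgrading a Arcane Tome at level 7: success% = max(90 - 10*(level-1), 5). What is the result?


raw_rate = 90 - 10 * (7 - 1)
= 90 - 10 * 6
= 90 - 60
= 30
Apply floor: max(30, 5) = 30%

30%


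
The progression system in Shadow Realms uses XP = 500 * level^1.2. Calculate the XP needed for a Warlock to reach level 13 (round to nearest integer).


XP = 500 * level^1.2
Substitute level = 13:
XP = 500 * 13^1.2
= 500 * 21.7136
= 10857

10857 XP


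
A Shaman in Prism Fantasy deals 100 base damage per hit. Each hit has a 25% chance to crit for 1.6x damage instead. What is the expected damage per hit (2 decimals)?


E[dmg] = base * (1 + crit_chance * (crit_mult - 1))
cc as decimal = 25/100 = 0.25
cm - 1 = 1.6 - 1 = 0.6
Bonus factor = 0.25 * 0.6 = 0.15
Total multiplier = 1 + 0.15 = 1.15
Expected damage = 100 * 1.15 = 115.00

115.00 damage


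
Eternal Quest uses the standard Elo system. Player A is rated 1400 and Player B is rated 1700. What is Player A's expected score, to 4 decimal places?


Elo expected score: Ea = 1/(1 + 10^((Rb-Ra)/400))
Rb - Ra = 1700 - 1400 = 300
(Rb-Ra)/400 = 300/400 = 0.75
10^0.75 = 5.623413
Ea = 1/(1 + 5.623413) = 1/6.623413 = 0.1510

0.1510


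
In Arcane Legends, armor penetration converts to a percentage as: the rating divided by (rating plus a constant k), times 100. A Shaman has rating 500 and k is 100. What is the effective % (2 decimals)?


effective% = rating / (rating + k) * 100
= 500 / (500 + 100) * 100
= 500 / 600 * 100
= 0.833333 * 100
= 83.33%

83.33%


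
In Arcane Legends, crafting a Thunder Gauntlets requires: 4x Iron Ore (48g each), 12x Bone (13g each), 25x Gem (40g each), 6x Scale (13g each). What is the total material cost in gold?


Cost breakdown:
  Iron Ore: 4 * 48 = 192
  Bone: 12 * 13 = 156
  Gem: 25 * 40 = 1000
  Scale: 6 * 13 = 78
Total = 192 + 156 + 1000 + 78 = 1426

1426 gold


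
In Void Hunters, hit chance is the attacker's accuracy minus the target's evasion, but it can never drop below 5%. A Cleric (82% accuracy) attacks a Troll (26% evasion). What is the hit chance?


accuracy - evasion = 82 - 26 = 56
Apply floor: max(56, 5) = 56
Hit chance = 56%

56%


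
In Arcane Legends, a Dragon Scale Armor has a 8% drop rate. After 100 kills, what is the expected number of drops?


Expected drops = kills * (drop_rate / 100)
= 100 * (8 / 100)
= 100 * 0.08
= 8.0

8.0 drops


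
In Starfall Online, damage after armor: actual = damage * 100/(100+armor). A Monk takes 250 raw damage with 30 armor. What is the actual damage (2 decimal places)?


actual = 250 * 100 / (100 + 30)
= 250 * 100 / 130
= 25000 / 130
= 192.31

192.31 damage


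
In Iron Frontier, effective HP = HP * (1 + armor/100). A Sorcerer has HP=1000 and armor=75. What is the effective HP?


EHP = 1000 * (1 + 75/100)
= 1000 * (1 + 0.75)
= 1000 * 1.75
= 1750.0

1750.0 EHP


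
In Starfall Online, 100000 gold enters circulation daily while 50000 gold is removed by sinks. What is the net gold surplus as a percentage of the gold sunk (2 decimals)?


Net gold = 100000 - 50000 = 50000
Inflation rate = net / sunk * 100 = 50000 / 50000 * 100
= 1.0 * 100
= 100.00%

100.00%


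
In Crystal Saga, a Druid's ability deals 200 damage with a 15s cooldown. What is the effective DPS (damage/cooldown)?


DPS = damage / cooldown
= 200 / 15
= 13.33

13.33 DPS


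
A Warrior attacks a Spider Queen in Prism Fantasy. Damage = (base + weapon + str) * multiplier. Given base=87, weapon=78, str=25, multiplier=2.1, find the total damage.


Sum base + weapon + str = 87 + 78 + 25 = 190
Multiply by 2.1:
190 * 2.1 = 399.0

399.0 damage


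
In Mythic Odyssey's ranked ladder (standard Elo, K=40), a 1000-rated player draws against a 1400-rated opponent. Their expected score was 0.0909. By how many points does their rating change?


Elo update: delta = K * (S - Ea), where S = 0.5 (draws)
S - Ea = 0.5 - 0.0909 = 0.4091
Rating change = 40 * 0.4091
= 16.36

16.36 rating points


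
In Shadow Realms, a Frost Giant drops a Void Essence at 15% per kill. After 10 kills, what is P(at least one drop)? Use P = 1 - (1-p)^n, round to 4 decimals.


P(at least one) = 1 - P(none) = 1 - (1-p)^n
p = 15/100 = 0.15
1 - p = 0.85
(1 - p)^10 = 0.85^10 = 0.196874
P(at least one) = 1 - 0.196874 = 0.8031

0.8031


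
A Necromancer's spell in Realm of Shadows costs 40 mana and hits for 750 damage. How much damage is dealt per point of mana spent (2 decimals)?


Efficiency = damage / mana
= 750 / 40
= 18.75

18.75 dmg/mana


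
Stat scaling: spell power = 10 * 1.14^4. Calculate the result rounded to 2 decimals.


value = base * growth^level
= 10 * 1.14^4
= 10 * 1.68896
= 16.89

16.89 spell power


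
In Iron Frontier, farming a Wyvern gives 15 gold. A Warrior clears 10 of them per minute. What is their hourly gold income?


Gold per minute = 15 * 10 = 150
Gold per hour = 150 * 60 = 9000

9000 gold/hour


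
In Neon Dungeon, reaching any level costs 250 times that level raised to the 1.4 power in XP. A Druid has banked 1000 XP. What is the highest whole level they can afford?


XP = 250 * level^1.4, so level = (XP / 250)^(1/1.4)
= (1000 / 250)^(1/1.4)
= 4.0^0.7143
= 2.6918
Floor: level = 2

level 2


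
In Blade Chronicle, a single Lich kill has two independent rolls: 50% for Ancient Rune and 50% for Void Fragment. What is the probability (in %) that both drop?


For independent events, P(both) = P(A) * P(B)
= 50% * 50%
= 2500 / 100 %
= 25.0%

25.0%


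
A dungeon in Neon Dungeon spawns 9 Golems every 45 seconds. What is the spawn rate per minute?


Spawns per minute = count * (60 / interval)
= 9 * (60 / 45)
= 9 * 1.3333
= 12.0

12.0 per minute


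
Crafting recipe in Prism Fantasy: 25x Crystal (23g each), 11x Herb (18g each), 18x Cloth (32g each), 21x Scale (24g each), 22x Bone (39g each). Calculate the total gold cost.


Cost breakdown:
  Crystal: 25 * 23 = 575
  Herb: 11 * 18 = 198
  Cloth: 18 * 32 = 576
  Scale: 21 * 24 = 504
  Bone: 22 * 39 = 858
Total = 575 + 198 + 576 + 504 + 858 = 2711

2711 gold


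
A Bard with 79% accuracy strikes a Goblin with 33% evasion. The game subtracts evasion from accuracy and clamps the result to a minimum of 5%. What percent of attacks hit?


accuracy - evasion = 79 - 33 = 46
Apply floor: max(46, 5) = 46
Hit chance = 46%

46%


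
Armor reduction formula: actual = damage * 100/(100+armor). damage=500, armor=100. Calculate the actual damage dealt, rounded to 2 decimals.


actual = 500 * 100 / (100 + 100)
= 500 * 100 / 200
= 50000 / 200
= 250.00

250.00 damage


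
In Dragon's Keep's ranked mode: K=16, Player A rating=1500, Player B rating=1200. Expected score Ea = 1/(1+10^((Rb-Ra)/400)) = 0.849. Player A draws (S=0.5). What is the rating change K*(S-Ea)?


Elo update: delta = K * (S - Ea), where S = 0.5 (draws)
S - Ea = 0.5 - 0.849 = -0.349
Rating change = 16 * -0.349
= -5.58

-5.58 rating points


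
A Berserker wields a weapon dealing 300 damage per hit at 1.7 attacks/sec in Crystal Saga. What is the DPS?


DPS = damage * attack_speed
= 300 * 1.7
= 510.0

510.0 DPS


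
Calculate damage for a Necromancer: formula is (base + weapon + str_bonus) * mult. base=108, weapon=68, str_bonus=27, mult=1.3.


Sum base + weapon + str = 108 + 68 + 27 = 203
Multiply by 1.3:
203 * 1.3 = 263.9

263.9 damage


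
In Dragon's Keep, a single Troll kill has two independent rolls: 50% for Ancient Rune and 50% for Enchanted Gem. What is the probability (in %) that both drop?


For independent events, P(both) = P(A) * P(B)
= 50% * 50%
= 2500 / 100 %
= 25.0%

25.0%


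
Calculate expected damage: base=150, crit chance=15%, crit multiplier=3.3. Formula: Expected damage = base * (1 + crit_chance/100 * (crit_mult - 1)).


E[dmg] = base * (1 + crit_chance * (crit_mult - 1))
cc as decimal = 15/100 = 0.15
cm - 1 = 3.3 - 1 = 2.3
Bonus factor = 0.15 * 2.3 = 0.345
Total multiplier = 1 + 0.345 = 1.345
Expected damage = 150 * 1.345 = 201.75

201.75 damage
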